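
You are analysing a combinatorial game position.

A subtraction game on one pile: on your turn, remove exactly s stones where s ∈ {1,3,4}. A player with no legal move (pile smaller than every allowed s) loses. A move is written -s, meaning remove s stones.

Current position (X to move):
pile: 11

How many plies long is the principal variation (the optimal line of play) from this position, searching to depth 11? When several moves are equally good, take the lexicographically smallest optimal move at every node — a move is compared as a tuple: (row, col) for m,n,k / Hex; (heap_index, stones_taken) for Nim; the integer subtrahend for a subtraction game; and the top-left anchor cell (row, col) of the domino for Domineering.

PV length from [11]: 5 plies

ply 1, X at 11 | -1=-1→10; -3=-1→8; -4=+1→7*
ply 2, O at 7 | -1=-1→6*; -3=-1→4; -4=-1→3
ply 3, X at 6 | -1=-1→5; -3=-1→3; -4=+1→2*
ply 4, O at 2 | -1=-1→1*
ply 5, X at 1 | -1=+1→0*
ply 6: 0 is terminal -1 (O); from 11 depth 11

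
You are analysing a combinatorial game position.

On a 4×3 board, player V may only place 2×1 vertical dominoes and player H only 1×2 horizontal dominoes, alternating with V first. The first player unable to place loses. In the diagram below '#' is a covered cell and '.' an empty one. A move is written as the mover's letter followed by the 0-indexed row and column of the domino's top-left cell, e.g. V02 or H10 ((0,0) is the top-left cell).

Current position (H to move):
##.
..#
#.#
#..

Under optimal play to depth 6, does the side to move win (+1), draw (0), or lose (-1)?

value(##./..#/#.#/#.., H) = -1

p1 H@[##./..#/#.#/#..]: H10[##./###/#.#/#..]-1* H31[##./..#/#.#/###]-1
p2 V@[##./###/#.#/#..]: V21[##./###/###/##.]+1*
p3 H@[##./###/###/##.] terminal -1; root [##./..#/#.#/#..] d6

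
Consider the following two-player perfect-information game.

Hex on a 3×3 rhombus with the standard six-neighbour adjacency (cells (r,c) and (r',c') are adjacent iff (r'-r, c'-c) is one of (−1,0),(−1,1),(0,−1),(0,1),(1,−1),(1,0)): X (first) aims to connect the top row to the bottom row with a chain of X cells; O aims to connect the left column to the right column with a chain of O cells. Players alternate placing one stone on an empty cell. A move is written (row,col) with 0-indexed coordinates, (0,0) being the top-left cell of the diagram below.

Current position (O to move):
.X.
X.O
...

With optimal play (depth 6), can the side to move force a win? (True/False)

O winning at [.X./X.O/...]: True

[.X./X.O/...] O move#1: (0,0):-1/OX./X.O/..., (0,2):-1/.XO/X.O/..., (1,1):-1/.X./XOO/..., (2,0):+1/.X./X.O/O..*, (2,1):-1/.X./X.O/.O., (2,2):-1/.X./X.O/..O
[.X./X.O/O..] X move#2: (0,0):-1/XX./X.O/O..*, (0,2):-1/.XX/X.O/O.., (1,1):-1/.X./XXO/O.., (2,1):-1/.X./X.O/OX., (2,2):-1/.X./X.O/O.X
[XX./X.O/O..] O move#3: (0,2):+1/XXO/X.O/O..*, (1,1):+1/XX./XOO/O.., (2,1):+1/XX./X.O/OO., (2,2):+1/XX./X.O/O.O
[XXO/X.O/O..] X move#4: (1,1):-1/XXO/XXO/O..*, (2,1):-1/XXO/X.O/OX., (2,2):-1/XXO/X.O/O.X
[XXO/XXO/O..] O move#5: (2,1):+1/XXO/XXO/OO.*, (2,2):-1/XXO/XXO/O.O
[XXO/XXO/OO.] end (terminal -1, X#6); searched .X./X.O/... to 6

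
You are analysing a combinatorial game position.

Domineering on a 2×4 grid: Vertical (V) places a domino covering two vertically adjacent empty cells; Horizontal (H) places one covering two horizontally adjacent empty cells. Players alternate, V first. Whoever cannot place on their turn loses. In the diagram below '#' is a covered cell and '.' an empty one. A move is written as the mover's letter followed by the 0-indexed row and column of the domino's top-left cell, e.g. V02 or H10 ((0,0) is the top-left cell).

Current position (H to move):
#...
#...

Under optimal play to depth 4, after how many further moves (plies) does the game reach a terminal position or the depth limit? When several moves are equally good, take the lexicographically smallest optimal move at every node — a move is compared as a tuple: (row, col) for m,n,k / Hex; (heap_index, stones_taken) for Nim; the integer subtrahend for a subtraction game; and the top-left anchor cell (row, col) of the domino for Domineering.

[#.../#...] H move#1: H01:+1/###./#...*, H02:+1/#.##/#..., H11:+1/#.../###., H12:+1/#.../#.##
[###./#...] V move#2: V03:-1/####/#..#*
[####/#..#] H move#3: H11:+1/####/####*
[####/####] end (terminal -1, V#4); searched #.../#... to 4

PV length from [#.../#...]: 3 plies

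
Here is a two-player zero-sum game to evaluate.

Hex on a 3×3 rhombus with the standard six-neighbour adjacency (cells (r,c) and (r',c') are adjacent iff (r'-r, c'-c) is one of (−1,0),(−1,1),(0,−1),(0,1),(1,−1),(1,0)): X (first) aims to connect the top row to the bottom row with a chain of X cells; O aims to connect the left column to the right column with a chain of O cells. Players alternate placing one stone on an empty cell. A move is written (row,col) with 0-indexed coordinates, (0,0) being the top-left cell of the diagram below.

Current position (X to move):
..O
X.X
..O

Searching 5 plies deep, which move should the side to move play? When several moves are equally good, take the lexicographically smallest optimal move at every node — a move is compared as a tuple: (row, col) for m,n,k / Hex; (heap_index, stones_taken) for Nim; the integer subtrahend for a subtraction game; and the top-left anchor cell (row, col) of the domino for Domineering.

X's best at [..O/X.X/..O]: (1,1)

[..O/X.X/..O] X move#1: (0,0):-1/X.O/X.X/..O, (0,1):-1/.XO/X.X/..O, (1,1):+1/..O/XXX/..O*, (2,0):+1/..O/X.X/X.O, (2,1):+1/..O/X.X/.XO
[..O/XXX/..O] O move#2: (0,0):-1/O.O/XXX/..O*, (0,1):-1/.OO/XXX/..O, (2,0):-1/..O/XXX/O.O, (2,1):-1/..O/XXX/.OO
[O.O/XXX/..O] X move#3: (0,1):+1/OXO/XXX/..O*, (2,0):-1/O.O/XXX/X.O, (2,1):-1/O.O/XXX/.XO
[OXO/XXX/..O] O move#4: (2,0):-1/OXO/XXX/O.O*, (2,1):-1/OXO/XXX/.OO
[OXO/XXX/O.O] X move#5: (2,1):+1/OXO/XXX/OXO*
[OXO/XXX/OXO] end (terminal -1, O#6); searched ..O/X.X/..O to 5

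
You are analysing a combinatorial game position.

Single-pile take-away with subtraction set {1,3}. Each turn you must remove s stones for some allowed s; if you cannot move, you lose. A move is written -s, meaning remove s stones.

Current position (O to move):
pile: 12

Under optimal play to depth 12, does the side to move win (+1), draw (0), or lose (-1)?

value(12, O) = -1

ply 1, O at 12 | -1=-1→11*; -3=-1→9
ply 2, X at 11 | -1=+1→10*; -3=+1→8
ply 3, O at 10 | -1=-1→9*; -3=-1→7
ply 4, X at 9 | -1=+1→8*; -3=+1→6
ply 5, O at 8 | -1=-1→7*; -3=-1→5
ply 6, X at 7 | -1=+1→6*; -3=+1→4
ply 7, O at 6 | -1=-1→5*; -3=-1→3
ply 8, X at 5 | -1=+1→4*; -3=+1→2
ply 9, O at 4 | -1=-1→3*; -3=-1→1
ply 10, X at 3 | -1=+1→2*; -3=+1→0
ply 11, O at 2 | -1=-1→1*
ply 12, X at 1 | -1=+1→0*
ply 13: 0 is terminal -1 (O); from 12 depth 12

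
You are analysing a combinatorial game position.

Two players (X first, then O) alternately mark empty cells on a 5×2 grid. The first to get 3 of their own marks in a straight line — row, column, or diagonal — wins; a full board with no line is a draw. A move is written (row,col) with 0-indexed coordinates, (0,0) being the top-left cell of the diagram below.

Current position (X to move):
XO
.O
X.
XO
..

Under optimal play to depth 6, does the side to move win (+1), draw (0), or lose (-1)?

[XO/.O/X./XO/..] X move#1: (1,0):+1/XO/XO/X./XO/..*, (2,1):+1/XO/.O/XX/XO/.., (4,0):+1/XO/.O/X./XO/X., (4,1):-1/XO/.O/X./XO/.X
[XO/XO/X./XO/..] end (terminal -1, O#2); searched XO/.O/X./XO/.. to 6

value(XO/.O/X./XO/.., X) = +1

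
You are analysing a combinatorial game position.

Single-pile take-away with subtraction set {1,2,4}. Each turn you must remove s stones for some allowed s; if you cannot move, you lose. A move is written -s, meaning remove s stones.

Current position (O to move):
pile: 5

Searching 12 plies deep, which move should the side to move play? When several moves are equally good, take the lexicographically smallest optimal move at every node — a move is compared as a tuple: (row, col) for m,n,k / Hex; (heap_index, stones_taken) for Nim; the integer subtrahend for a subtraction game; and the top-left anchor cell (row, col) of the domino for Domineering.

p1 O@[5]: -1[4]-1 -2[3]+1* -4[1]-1
p2 X@[3]: -1[2]-1* -2[1]-1
p3 O@[2]: -1[1]-1 -2[0]+1*
p4 X@[0] terminal -1; root [5] d12

O's best at [5]: -2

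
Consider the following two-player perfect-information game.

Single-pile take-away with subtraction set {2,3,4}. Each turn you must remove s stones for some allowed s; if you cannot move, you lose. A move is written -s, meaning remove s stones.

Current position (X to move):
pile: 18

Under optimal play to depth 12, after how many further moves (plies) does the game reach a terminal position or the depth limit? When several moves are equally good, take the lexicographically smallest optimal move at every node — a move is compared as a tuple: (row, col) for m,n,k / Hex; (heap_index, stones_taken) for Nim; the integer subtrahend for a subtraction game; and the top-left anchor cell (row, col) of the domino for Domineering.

PV length from [18]: 6 plies

ply 1, X at 18 | -2=-1→16*; -3=-1→15; -4=-1→14
ply 2, O at 16 | -2=-1→14; -3=+1→13*; -4=+1→12
ply 3, X at 13 | -2=-1→11*; -3=-1→10; -4=-1→9
ply 4, O at 11 | -2=-1→9; -3=-1→8; -4=+1→7*
ply 5, X at 7 | -2=-1→5*; -3=-1→4; -4=-1→3
ply 6, O at 5 | -2=-1→3; -3=-1→2; -4=+1→1*
ply 7: 1 is terminal -1 (X); from 18 depth 12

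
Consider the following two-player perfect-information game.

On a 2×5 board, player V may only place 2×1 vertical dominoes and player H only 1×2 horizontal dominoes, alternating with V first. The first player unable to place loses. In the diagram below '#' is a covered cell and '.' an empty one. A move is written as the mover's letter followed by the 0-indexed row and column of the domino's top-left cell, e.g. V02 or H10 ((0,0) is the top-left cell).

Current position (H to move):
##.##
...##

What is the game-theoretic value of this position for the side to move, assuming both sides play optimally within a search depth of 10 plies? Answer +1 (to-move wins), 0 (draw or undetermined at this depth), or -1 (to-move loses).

p1 H@[##.##/...##]: H10[##.##/##.##]-1 H11[##.##/.####]+1*
p2 V@[##.##/.####] terminal -1; root [##.##/...##] d10

value(##.##/...##, H) = +1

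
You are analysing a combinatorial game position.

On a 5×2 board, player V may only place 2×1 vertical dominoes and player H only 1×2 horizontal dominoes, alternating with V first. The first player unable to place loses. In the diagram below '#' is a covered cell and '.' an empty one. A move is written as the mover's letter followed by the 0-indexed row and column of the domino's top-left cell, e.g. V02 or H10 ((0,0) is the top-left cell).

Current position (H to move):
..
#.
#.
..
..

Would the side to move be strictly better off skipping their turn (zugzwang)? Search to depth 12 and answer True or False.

zugzwang(../#./#./../.., H) = False

p1 H@[../#./#./../..]: H00[##/#./#./../..]-1 H30[../#./#./##/..]+1* H40[../#./#./../##]+1
p2 V@[../#./#./##/..]: V01[.#/##/#./##/..]-1* V11[../##/##/##/..]-1
p3 H@[.#/##/#./##/..]: H40[.#/##/#./##/##]+1*
p4 V@[.#/##/#./##/##] terminal -1; root [../#./#./../..] d12
suppose H passes — search the same position with V to move:
pass> p1 V@[../#./#./../..]: V01[.#/##/#./../..]-1 V11[../##/##/../..]-1 V21[../#./##/.#/..]+1* V30[../#./#./#./#.]+1 V31[../#./#./.#/.#]+1
pass> p2 H@[../#./##/.#/..]: H00[##/#./##/.#/..]-1* H40[../#./##/.#/##]-1
pass> p3 V@[##/#./##/.#/..]: V30[##/#./##/##/#.]+1*
pass> p4 H@[##/#./##/##/#.] terminal -1; root [../#./#./../..] d12
for H: play +1, pass -1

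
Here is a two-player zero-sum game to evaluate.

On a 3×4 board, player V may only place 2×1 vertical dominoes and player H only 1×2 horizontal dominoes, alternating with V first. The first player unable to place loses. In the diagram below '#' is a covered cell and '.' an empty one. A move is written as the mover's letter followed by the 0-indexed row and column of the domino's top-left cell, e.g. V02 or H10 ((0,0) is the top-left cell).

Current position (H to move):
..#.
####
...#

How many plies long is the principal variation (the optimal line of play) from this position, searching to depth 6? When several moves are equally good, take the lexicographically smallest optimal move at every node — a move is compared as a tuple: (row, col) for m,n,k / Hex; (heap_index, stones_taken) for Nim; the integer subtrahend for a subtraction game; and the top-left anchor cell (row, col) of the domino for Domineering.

[..#./####/...#] H move#1: H00:+1/###./####/...#*, H20:+1/..#./####/##.#, H21:+1/..#./####/.###
[###./####/...#] end (terminal -1, V#2); searched ..#./####/...# to 6

PV length from [..#./####/...#]: 1 ply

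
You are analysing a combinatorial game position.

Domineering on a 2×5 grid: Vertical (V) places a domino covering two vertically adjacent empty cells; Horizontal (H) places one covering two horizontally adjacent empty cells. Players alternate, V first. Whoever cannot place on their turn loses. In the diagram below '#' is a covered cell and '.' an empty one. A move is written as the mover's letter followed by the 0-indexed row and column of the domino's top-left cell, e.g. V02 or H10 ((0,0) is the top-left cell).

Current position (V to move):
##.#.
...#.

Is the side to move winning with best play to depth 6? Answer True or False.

V winning at [##.#./...#.]: True

p1 V@[##.#./...#.]: V02[####./..##.]+1* V04[##.##/...##]-1
p2 H@[####./..##.]: H10[####./####.]-1*
p3 V@[####./####.]: V04[#####/#####]+1*
p4 H@[#####/#####] terminal -1; root [##.#./...#.] d6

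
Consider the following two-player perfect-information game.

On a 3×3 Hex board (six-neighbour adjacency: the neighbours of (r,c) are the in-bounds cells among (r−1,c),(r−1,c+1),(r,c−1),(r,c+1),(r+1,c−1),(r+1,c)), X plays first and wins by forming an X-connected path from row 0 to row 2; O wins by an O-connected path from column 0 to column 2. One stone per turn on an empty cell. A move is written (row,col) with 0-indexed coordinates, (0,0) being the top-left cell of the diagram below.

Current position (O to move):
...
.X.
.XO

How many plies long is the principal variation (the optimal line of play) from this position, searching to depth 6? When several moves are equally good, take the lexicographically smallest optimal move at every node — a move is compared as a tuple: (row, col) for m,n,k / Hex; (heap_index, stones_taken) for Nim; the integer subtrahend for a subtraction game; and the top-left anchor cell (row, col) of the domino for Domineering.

ply 1, O at .../.X./.XO | (0,0)=-1→O../.X./.XO*; (0,1)=-1→.O./.X./.XO; (0,2)=-1→..O/.X./.XO; (1,0)=-1→.../OX./.XO; (1,2)=-1→.../.XO/.XO; (2,0)=-1→.../.X./OXO
ply 2, X at O../.X./.XO | (0,1)=+1→OX./.X./.XO*; (0,2)=+1→O.X/.X./.XO; (1,0)=+1→O../XX./.XO; (1,2)=+1→O../.XX/.XO; (2,0)=+1→O../.X./XXO
ply 3: OX./.X./.XO is terminal -1 (O); from .../.X./.XO depth 6

PV length from [.../.X./.XO]: 2 plies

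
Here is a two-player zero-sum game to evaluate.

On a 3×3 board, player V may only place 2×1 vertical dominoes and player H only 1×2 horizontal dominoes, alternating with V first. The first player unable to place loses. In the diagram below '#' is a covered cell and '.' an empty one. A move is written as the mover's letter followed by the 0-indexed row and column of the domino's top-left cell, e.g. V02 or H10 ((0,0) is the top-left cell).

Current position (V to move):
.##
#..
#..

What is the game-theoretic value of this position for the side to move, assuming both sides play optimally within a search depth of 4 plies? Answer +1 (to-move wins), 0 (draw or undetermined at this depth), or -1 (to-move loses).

[.##/#../#..] V move#1: V11:+1/.##/##./##.*, V12:+1/.##/#.#/#.#
[.##/##./##.] end (terminal -1, H#2); searched .##/#../#.. to 4

value(.##/#../#.., V) = +1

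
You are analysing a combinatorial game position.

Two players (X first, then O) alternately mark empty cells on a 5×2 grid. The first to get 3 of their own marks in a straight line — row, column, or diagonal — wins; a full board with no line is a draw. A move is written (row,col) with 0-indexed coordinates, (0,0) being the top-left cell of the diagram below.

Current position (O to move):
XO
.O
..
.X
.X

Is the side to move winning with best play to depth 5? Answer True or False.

ply 1, O at XO/.O/../.X/.X | (1,0)=-1→XO/OO/../.X/.X; (2,0)=-1→XO/.O/O./.X/.X; (2,1)=+1→XO/.O/.O/.X/.X*; (3,0)=-1→XO/.O/../OX/.X; (4,0)=-1→XO/.O/../.X/OX
ply 2: XO/.O/.O/.X/.X is terminal -1 (X); from XO/.O/../.X/.X depth 5

O winning at [XO/.O/../.X/.X]: True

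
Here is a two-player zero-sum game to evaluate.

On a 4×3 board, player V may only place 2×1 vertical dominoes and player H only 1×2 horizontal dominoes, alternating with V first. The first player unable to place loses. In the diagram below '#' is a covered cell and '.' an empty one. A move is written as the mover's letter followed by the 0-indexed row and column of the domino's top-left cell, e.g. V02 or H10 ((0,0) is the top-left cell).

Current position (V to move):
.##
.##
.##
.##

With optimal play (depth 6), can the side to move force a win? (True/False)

[.##/.##/.##/.##] V move#1: V00:+1/###/###/.##/.##*, V10:+1/.##/###/###/.##, V20:+1/.##/.##/###/###
[###/###/.##/.##] end (terminal -1, H#2); searched .##/.##/.##/.## to 6

V winning at [.##/.##/.##/.##]: True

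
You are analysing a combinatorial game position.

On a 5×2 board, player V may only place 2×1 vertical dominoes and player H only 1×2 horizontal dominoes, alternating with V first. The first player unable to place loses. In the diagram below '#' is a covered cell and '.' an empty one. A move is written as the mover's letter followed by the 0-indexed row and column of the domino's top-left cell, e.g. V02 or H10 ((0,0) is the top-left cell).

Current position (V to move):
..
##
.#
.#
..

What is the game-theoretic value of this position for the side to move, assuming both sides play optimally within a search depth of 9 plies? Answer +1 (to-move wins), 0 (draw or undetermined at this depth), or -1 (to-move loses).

value(../##/.#/.#/.., V) = -1

[../##/.#/.#/..] V move#1: V20:-1/../##/##/##/..*, V30:-1/../##/.#/##/#.
[../##/##/##/..] H move#2: H00:+1/##/##/##/##/..*, H40:+1/../##/##/##/##
[##/##/##/##/..] end (terminal -1, V#3); searched ../##/.#/.#/.. to 9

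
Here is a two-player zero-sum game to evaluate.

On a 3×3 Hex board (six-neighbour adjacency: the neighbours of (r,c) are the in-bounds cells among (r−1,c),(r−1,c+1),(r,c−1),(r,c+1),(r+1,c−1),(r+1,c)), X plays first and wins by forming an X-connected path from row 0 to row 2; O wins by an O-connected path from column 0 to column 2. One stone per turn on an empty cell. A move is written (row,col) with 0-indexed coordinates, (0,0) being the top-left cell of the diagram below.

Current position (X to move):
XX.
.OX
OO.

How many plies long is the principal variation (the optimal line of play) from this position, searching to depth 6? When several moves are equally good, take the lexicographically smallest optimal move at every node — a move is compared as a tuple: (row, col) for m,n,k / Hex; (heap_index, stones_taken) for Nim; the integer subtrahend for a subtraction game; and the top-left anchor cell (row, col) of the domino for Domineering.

PV length from [XX./.OX/OO.]: 2 plies

[XX./.OX/OO.] X move#1: (0,2):-1/XXX/.OX/OO.*, (1,0):-1/XX./XOX/OO., (2,2):-1/XX./.OX/OOX
[XXX/.OX/OO.] O move#2: (1,0):-1/XXX/OOX/OO., (2,2):+1/XXX/.OX/OOO*
[XXX/.OX/OOO] end (terminal -1, X#3); searched XX./.OX/OO. to 6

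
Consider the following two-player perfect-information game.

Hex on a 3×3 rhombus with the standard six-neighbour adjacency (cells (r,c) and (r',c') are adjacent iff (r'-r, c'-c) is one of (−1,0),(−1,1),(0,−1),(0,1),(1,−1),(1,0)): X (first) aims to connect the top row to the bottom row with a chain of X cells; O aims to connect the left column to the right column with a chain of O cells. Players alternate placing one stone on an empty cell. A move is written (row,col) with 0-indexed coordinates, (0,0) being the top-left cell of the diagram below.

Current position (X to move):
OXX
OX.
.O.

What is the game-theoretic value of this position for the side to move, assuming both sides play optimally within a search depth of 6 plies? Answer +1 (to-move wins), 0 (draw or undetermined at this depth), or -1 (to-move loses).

ply 1, X at OXX/OX./.O. | (1,2)=+1→OXX/OXX/.O.*; (2,0)=+1→OXX/OX./XO.; (2,2)=+1→OXX/OX./.OX
ply 2, O at OXX/OXX/.O. | (2,0)=-1→OXX/OXX/OO.*; (2,2)=-1→OXX/OXX/.OO
ply 3, X at OXX/OXX/OO. | (2,2)=+1→OXX/OXX/OOX*
ply 4: OXX/OXX/OOX is terminal -1 (O); from OXX/OX./.O. depth 6

value(OXX/OX./.O., X) = +1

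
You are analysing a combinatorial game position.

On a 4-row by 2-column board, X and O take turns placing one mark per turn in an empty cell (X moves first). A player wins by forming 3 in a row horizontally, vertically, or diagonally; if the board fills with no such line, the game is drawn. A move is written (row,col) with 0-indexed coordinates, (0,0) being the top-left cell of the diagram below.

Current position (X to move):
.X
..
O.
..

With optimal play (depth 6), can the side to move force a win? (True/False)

p1 X@[.X/../O./..]: (0,0)[XX/../O./..]+0* (1,0)[.X/X./O./..]+0 (1,1)[.X/.X/O./..]+0 (2,1)[.X/../OX/..]+0 (3,0)[.X/../O./X.]+0 (3,1)[.X/../O./.X]-1
p2 O@[XX/../O./..]: (1,0)[XX/O./O./..]+0* (1,1)[XX/.O/O./..]+0 (2,1)[XX/../OO/..]+0 (3,0)[XX/../O./O.]+0 (3,1)[XX/../O./.O]+0
p3 X@[XX/O./O./..]: (1,1)[XX/OX/O./..]-1 (2,1)[XX/O./OX/..]-1 (3,0)[XX/O./O./X.]+0* (3,1)[XX/O./O./.X]-1
p4 O@[XX/O./O./X.]: (1,1)[XX/OO/O./X.]+0* (2,1)[XX/O./OO/X.]+0 (3,1)[XX/O./O./XO]+0
p5 X@[XX/OO/O./X.]: (2,1)[XX/OO/OX/X.]+0* (3,1)[XX/OO/O./XX]+0
p6 O@[XX/OO/OX/X.]: (3,1)[XX/OO/OX/XO]+0*
p7 X@[XX/OO/OX/XO] terminal +0; root [.X/../O./..] d6

X winning at [.X/../O./..]: False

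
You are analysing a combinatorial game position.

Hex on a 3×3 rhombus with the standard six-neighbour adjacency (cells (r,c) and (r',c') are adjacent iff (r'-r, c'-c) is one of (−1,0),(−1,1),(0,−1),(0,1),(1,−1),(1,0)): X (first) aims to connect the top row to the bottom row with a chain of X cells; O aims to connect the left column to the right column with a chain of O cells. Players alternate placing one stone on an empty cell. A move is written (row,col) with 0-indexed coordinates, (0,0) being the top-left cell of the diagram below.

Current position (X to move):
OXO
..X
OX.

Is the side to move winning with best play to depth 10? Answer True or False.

X winning at [OXO/..X/OX.]: True

[OXO/..X/OX.] X move#1: (1,0):-1/OXO/X.X/OX., (1,1):+1/OXO/.XX/OX.*, (2,2):-1/OXO/..X/OXX
[OXO/.XX/OX.] end (terminal -1, O#2); searched OXO/..X/OX. to 10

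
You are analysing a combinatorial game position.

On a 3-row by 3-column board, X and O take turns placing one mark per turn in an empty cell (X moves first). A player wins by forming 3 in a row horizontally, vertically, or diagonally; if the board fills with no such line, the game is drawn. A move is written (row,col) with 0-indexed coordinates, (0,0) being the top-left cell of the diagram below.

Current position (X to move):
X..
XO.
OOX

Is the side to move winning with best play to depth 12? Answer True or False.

X winning at [X../XO./OOX]: False

p1 X@[X../XO./OOX]: (0,1)[XX./XO./OOX]-1* (0,2)[X.X/XO./OOX]-1 (1,2)[X../XOX/OOX]-1
p2 O@[XX./XO./OOX]: (0,2)[XXO/XO./OOX]+1* (1,2)[XX./XOO/OOX]-1
p3 X@[XXO/XO./OOX] terminal -1; root [X../XO./OOX] d12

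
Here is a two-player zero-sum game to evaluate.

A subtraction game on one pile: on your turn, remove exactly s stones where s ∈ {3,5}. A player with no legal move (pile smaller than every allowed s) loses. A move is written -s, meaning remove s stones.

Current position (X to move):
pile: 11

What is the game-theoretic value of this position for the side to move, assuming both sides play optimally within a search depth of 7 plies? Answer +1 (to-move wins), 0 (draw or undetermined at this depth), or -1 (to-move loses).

p1 X@[11]: -3[8]+1* -5[6]-1
p2 O@[8]: -3[5]-1* -5[3]-1
p3 X@[5]: -3[2]+1* -5[0]+1
p4 O@[2] terminal -1; root [11] d7

value(11, X) = +1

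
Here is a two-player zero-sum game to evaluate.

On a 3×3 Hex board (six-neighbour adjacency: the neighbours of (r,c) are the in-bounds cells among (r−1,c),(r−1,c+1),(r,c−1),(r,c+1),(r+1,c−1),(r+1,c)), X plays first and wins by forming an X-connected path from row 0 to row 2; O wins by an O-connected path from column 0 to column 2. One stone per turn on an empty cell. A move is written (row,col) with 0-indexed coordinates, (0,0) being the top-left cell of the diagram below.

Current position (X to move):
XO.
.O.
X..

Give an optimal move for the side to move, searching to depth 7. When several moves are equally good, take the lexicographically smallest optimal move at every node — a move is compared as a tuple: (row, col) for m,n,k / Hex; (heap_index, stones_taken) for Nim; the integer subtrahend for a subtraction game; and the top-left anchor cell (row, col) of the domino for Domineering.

[XO./.O./X..] X move#1: (0,2):+1/XOX/.O./X..*, (1,0):+1/XO./XO./X.., (1,2):+1/XO./.OX/X.., (2,1):-1/XO./.O./XX., (2,2):-1/XO./.O./X.X
[XOX/.O./X..] O move#2: (1,0):-1/XOX/OO./X..*, (1,2):-1/XOX/.OO/X.., (2,1):-1/XOX/.O./XO., (2,2):-1/XOX/.O./X.O
[XOX/OO./X..] X move#3: (1,2):+1/XOX/OOX/X..*, (2,1):-1/XOX/OO./XX., (2,2):-1/XOX/OO./X.X
[XOX/OOX/X..] O move#4: (2,1):-1/XOX/OOX/XO.*, (2,2):-1/XOX/OOX/X.O
[XOX/OOX/XO.] X move#5: (2,2):+1/XOX/OOX/XOX*
[XOX/OOX/XOX] end (terminal -1, O#6); searched XO./.O./X.. to 7

X's best at [XO./.O./X..]: (0,2)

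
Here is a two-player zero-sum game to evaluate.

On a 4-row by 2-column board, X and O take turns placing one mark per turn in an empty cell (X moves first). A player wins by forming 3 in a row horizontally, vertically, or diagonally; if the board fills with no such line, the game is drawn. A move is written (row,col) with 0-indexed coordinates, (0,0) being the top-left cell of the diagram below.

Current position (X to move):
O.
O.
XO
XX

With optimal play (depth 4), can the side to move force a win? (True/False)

X winning at [O./O./XO/XX]: False

p1 X@[O./O./XO/XX]: (0,1)[OX/O./XO/XX]+0* (1,1)[O./OX/XO/XX]+0
p2 O@[OX/O./XO/XX]: (1,1)[OX/OO/XO/XX]+0*
p3 X@[OX/OO/XO/XX] terminal +0; root [O./O./XO/XX] d4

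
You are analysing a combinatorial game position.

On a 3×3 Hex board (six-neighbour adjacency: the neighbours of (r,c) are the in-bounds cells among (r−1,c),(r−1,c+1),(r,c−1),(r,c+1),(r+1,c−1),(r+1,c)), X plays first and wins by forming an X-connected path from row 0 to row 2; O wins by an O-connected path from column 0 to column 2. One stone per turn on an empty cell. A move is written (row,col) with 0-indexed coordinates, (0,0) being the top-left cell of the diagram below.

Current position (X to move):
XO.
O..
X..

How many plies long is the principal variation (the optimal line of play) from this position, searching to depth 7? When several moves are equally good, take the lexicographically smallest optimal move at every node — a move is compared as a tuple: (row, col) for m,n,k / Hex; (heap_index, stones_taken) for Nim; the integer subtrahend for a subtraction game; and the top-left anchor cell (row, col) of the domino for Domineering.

[XO./O../X..] X move#1: (0,2):+1/XOX/O../X..*, (1,1):-1/XO./OX./X.., (1,2):-1/XO./O.X/X.., (2,1):-1/XO./O../XX., (2,2):-1/XO./O../X.X
[XOX/O../X..] O move#2: (1,1):-1/XOX/OO./X..*, (1,2):-1/XOX/O.O/X.., (2,1):-1/XOX/O../XO., (2,2):-1/XOX/O../X.O
[XOX/OO./X..] X move#3: (1,2):+1/XOX/OOX/X..*, (2,1):-1/XOX/OO./XX., (2,2):-1/XOX/OO./X.X
[XOX/OOX/X..] O move#4: (2,1):-1/XOX/OOX/XO.*, (2,2):-1/XOX/OOX/X.O
[XOX/OOX/XO.] X move#5: (2,2):+1/XOX/OOX/XOX*
[XOX/OOX/XOX] end (terminal -1, O#6); searched XO./O../X.. to 7

PV length from [XO./O../X..]: 5 plies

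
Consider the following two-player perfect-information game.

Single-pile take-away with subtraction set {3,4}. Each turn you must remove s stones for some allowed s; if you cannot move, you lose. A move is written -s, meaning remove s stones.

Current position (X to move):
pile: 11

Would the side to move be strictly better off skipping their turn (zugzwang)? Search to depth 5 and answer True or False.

zugzwang(11, X) = False

[11] X move#1: -3:+1/8*, -4:+1/7
[8] O move#2: -3:-1/5*, -4:-1/4
[5] X move#3: -3:+1/2*, -4:+1/1
[2] end (terminal -1, O#4); searched 11 to 5
if X skipped the turn, O would face:
~ [11] O move#1: -3:+1/8*, -4:+1/7
~ [8] X move#2: -3:-1/5*, -4:-1/4
~ [5] O move#3: -3:+1/2*, -4:+1/1
~ [2] end (terminal -1, X#4); searched 11 to 5
compare (X): move=+1 vs pass=-1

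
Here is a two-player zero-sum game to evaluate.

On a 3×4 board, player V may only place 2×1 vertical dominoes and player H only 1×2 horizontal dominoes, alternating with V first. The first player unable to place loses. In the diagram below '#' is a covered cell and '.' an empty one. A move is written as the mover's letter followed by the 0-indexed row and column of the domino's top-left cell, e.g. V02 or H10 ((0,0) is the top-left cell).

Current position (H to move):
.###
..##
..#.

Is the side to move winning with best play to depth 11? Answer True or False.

[.###/..##/..#.] H move#1: H10:+1/.###/####/..#.*, H20:-1/.###/..##/###.
[.###/####/..#.] end (terminal -1, V#2); searched .###/..##/..#. to 11

H winning at [.###/..##/..#.]: True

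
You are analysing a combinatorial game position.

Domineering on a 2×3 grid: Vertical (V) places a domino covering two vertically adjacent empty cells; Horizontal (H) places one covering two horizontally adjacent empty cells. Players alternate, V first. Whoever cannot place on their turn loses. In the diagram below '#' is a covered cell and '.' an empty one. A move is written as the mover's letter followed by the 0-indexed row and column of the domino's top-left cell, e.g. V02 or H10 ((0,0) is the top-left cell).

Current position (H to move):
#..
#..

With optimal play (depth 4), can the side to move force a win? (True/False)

H winning at [#../#..]: True

[#../#..] H move#1: H01:+1/###/#..*, H11:+1/#../###
[###/#..] end (terminal -1, V#2); searched #../#.. to 4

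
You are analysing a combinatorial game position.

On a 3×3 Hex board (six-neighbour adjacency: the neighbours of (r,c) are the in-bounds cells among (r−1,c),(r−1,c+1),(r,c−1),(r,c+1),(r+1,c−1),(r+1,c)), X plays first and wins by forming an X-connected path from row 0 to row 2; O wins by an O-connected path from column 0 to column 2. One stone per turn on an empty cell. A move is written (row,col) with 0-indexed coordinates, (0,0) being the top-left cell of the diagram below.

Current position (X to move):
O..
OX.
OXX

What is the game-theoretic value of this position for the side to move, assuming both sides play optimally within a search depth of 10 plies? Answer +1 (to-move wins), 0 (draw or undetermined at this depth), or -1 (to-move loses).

ply 1, X at O../OX./OXX | (0,1)=+1→OX./OX./OXX*; (0,2)=+1→O.X/OX./OXX; (1,2)=+1→O../OXX/OXX
ply 2: OX./OX./OXX is terminal -1 (O); from O../OX./OXX depth 10

value(O../OX./OXX, X) = +1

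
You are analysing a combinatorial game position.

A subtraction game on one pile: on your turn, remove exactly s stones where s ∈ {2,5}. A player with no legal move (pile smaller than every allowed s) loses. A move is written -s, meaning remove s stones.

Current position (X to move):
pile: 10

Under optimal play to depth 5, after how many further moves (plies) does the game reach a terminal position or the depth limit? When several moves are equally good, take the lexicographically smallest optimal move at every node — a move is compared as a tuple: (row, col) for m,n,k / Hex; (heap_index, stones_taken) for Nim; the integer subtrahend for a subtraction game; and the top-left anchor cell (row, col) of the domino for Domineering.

p1 X@[10]: -2[8]+1* -5[5]-1
p2 O@[8]: -2[6]-1* -5[3]-1
p3 X@[6]: -2[4]+1* -5[1]+1
p4 O@[4]: -2[2]-1*
p5 X@[2]: -2[0]+1*
p6 O@[0] terminal -1; root [10] d5

PV length from [10]: 5 plies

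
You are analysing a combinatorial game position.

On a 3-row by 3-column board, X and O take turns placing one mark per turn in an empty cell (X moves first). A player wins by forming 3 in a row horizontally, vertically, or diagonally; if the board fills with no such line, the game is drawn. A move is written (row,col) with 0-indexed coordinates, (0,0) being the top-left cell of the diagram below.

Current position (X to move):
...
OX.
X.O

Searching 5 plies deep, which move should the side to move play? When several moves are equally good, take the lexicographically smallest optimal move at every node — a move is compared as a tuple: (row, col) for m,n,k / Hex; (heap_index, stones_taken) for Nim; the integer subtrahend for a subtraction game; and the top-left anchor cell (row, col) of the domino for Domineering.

X's best at [.../OX./X.O]: (0,1)

ply 1, X at .../OX./X.O | (0,0)=+0→X../OX./X.O; (0,1)=+1→.X./OX./X.O*; (0,2)=+1→..X/OX./X.O; (1,2)=+0→.../OXX/X.O; (2,1)=+1→.../OX./XXO
ply 2, O at .X./OX./X.O | (0,0)=-1→OX./OX./X.O*; (0,2)=-1→.XO/OX./X.O; (1,2)=-1→.X./OXO/X.O; (2,1)=-1→.X./OX./XOO
ply 3, X at OX./OX./X.O | (0,2)=+1→OXX/OX./X.O*; (1,2)=+1→OX./OXX/X.O; (2,1)=+1→OX./OX./XXO
ply 4: OXX/OX./X.O is terminal -1 (O); from .../OX./X.O depth 5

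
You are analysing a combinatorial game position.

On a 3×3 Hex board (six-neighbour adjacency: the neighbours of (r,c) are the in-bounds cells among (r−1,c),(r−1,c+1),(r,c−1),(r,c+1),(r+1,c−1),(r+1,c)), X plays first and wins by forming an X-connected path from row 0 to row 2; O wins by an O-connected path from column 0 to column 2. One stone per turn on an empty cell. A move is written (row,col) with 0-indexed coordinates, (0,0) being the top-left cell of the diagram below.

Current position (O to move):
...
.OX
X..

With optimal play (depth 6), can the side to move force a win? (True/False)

p1 O@[.../.OX/X..]: (0,0)[O../.OX/X..]-1* (0,1)[.O./.OX/X..]-1 (0,2)[..O/.OX/X..]-1 (1,0)[.../OOX/X..]-1 (2,1)[.../.OX/XO.]-1 (2,2)[.../.OX/X.O]-1
p2 X@[O../.OX/X..]: (0,1)[OX./.OX/X..]+1* (0,2)[O.X/.OX/X..]+1 (1,0)[O../XOX/X..]+1 (2,1)[O../.OX/XX.]-1 (2,2)[O../.OX/X.X]-1
p3 O@[OX./.OX/X..]: (0,2)[OXO/.OX/X..]-1* (1,0)[OX./OOX/X..]-1 (2,1)[OX./.OX/XO.]-1 (2,2)[OX./.OX/X.O]-1
p4 X@[OXO/.OX/X..]: (1,0)[OXO/XOX/X..]+1* (2,1)[OXO/.OX/XX.]-1 (2,2)[OXO/.OX/X.X]-1
p5 O@[OXO/XOX/X..] terminal -1; root [.../.OX/X..] d6

O winning at [.../.OX/X..]: False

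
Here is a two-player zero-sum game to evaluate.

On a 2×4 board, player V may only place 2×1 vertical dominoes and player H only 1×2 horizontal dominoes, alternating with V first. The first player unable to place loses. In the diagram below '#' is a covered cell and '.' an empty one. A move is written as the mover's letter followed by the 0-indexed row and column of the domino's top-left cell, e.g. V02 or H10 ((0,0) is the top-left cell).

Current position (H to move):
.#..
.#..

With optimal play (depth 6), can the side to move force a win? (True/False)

ply 1, H at .#../.#.. | H02=+1→.###/.#..*; H12=+1→.#../.###
ply 2, V at .###/.#.. | V00=-1→####/##..*
ply 3, H at ####/##.. | H12=+1→####/####*
ply 4: ####/#### is terminal -1 (V); from .#../.#.. depth 6

H winning at [.#../.#..]: True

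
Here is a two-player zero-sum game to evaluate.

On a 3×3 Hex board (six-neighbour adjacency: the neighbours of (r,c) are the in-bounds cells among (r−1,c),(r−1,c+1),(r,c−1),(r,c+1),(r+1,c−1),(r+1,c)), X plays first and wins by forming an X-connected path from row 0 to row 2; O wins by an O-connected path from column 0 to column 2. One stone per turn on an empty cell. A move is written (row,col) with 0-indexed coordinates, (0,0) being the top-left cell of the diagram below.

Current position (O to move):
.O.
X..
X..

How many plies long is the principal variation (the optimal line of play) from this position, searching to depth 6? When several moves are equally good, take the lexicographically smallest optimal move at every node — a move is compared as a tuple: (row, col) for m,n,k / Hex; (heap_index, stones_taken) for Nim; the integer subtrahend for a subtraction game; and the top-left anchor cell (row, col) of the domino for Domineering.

ply 1, O at .O./X../X.. | (0,0)=-1→OO./X../X..*; (0,2)=-1→.OO/X../X..; (1,1)=-1→.O./XO./X..; (1,2)=-1→.O./X.O/X..; (2,1)=-1→.O./X../XO.; (2,2)=-1→.O./X../X.O
ply 2, X at OO./X../X.. | (0,2)=+1→OOX/X../X..*; (1,1)=-1→OO./XX./X..; (1,2)=-1→OO./X.X/X..; (2,1)=-1→OO./X../XX.; (2,2)=-1→OO./X../X.X
ply 3, O at OOX/X../X.. | (1,1)=-1→OOX/XO./X..*; (1,2)=-1→OOX/X.O/X..; (2,1)=-1→OOX/X../XO.; (2,2)=-1→OOX/X../X.O
ply 4, X at OOX/XO./X.. | (1,2)=+1→OOX/XOX/X..*; (2,1)=-1→OOX/XO./XX.; (2,2)=-1→OOX/XO./X.X
ply 5, O at OOX/XOX/X.. | (2,1)=-1→OOX/XOX/XO.*; (2,2)=-1→OOX/XOX/X.O
ply 6, X at OOX/XOX/XO. | (2,2)=+1→OOX/XOX/XOX*
ply 7: OOX/XOX/XOX is terminal -1 (O); from .O./X../X.. depth 6

PV length from [.O./X../X..]: 6 plies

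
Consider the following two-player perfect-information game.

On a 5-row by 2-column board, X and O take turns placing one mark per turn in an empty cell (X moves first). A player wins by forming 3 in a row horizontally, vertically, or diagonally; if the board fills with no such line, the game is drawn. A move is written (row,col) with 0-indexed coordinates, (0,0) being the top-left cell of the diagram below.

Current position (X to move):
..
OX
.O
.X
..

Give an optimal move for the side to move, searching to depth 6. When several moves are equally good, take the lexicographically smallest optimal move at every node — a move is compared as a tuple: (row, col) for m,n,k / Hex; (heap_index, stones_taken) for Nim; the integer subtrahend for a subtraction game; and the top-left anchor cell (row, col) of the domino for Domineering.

X's best at [../OX/.O/.X/..]: (0,0)

ply 1, X at ../OX/.O/.X/.. | (0,0)=+0→X./OX/.O/.X/..*; (0,1)=-1→.X/OX/.O/.X/..; (2,0)=+0→../OX/XO/.X/..; (3,0)=+0→../OX/.O/XX/..; (4,0)=-1→../OX/.O/.X/X.; (4,1)=-1→../OX/.O/.X/.X
ply 2, O at X./OX/.O/.X/.. | (0,1)=+0→XO/OX/.O/.X/..*; (2,0)=+0→X./OX/OO/.X/..; (3,0)=+0→X./OX/.O/OX/..; (4,0)=+0→X./OX/.O/.X/O.; (4,1)=+0→X./OX/.O/.X/.O
ply 3, X at XO/OX/.O/.X/.. | (2,0)=+0→XO/OX/XO/.X/..*; (3,0)=+0→XO/OX/.O/XX/..; (4,0)=+0→XO/OX/.O/.X/X.; (4,1)=+0→XO/OX/.O/.X/.X
ply 4, O at XO/OX/XO/.X/.. | (3,0)=+0→XO/OX/XO/OX/..*; (4,0)=+0→XO/OX/XO/.X/O.; (4,1)=+0→XO/OX/XO/.X/.O
ply 5, X at XO/OX/XO/OX/.. | (4,0)=+0→XO/OX/XO/OX/X.*; (4,1)=+0→XO/OX/XO/OX/.X
ply 6, O at XO/OX/XO/OX/X. | (4,1)=+0→XO/OX/XO/OX/XO*
ply 7: XO/OX/XO/OX/XO is terminal +0 (X); from ../OX/.O/.X/.. depth 6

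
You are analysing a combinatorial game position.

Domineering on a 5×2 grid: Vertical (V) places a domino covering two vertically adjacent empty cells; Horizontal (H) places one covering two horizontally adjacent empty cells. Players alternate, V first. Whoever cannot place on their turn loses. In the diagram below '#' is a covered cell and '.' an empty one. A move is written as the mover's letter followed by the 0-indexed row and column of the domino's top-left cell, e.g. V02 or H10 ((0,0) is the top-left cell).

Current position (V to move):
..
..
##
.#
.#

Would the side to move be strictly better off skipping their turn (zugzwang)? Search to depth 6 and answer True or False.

ply 1, V at ../../##/.#/.# | V00=+1→#./#./##/.#/.#*; V01=+1→.#/.#/##/.#/.#; V30=-1→../../##/##/##
ply 2: #./#./##/.#/.# is terminal -1 (H); from ../../##/.#/.# depth 6
pass branch (H moves first from the same position):
  | ply 1, H at ../../##/.#/.# | H00=+1→##/../##/.#/.#*; H10=+1→../##/##/.#/.#
  | ply 2, V at ##/../##/.#/.# | V30=-1→##/../##/##/##*
  | ply 3, H at ##/../##/##/## | H10=+1→##/##/##/##/##*
  | ply 4: ##/##/##/##/## is terminal -1 (V); from ../../##/.#/.# depth 6
V moving scores +1; V passing scores -1

zugzwang(../../##/.#/.#, V) = False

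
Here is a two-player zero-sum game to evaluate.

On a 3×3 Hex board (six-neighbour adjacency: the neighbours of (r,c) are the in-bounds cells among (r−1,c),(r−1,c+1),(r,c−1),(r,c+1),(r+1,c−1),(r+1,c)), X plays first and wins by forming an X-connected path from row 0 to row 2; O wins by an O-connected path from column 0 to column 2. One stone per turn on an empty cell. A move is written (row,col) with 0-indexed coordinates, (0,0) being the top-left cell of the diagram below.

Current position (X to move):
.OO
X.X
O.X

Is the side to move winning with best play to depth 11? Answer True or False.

X winning at [.OO/X.X/O.X]: False

p1 X@[.OO/X.X/O.X]: (0,0)[XOO/X.X/O.X]-1* (1,1)[.OO/XXX/O.X]-1 (2,1)[.OO/X.X/OXX]-1
p2 O@[XOO/X.X/O.X]: (1,1)[XOO/XOX/O.X]+1* (2,1)[XOO/X.X/OOX]-1
p3 X@[XOO/XOX/O.X] terminal -1; root [.OO/X.X/O.X] d11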